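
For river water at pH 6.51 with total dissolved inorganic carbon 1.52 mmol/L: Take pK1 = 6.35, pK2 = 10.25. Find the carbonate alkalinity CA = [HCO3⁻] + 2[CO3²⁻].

CA = 0.899 mmol/L

CA = [HCO3⁻] + 2[CO3²⁻] = (α₁ + 2α₂)·DIC
At pH 6.51: [H⁺]/K1 = 10^-0.16 = 0.69183, K2/[H⁺] = 10^-3.74 = 0.00018197
α₁ = 1/(1 + 0.69183 + 0.00018197) = 1/1.6920 = 0.5910; α₂ = α₁·K2/[H⁺] = 0.0001075
α₁ + 2α₂ = 0.5912
CA = 0.5912 × 1.52 = 0.899 mmol/L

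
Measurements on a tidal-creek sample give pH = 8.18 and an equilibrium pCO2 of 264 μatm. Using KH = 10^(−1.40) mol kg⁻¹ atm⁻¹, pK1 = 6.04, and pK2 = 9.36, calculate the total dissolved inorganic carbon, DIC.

DIC = 1.56 mmol/kg

[CO2*] = KH · pCO2 = 10^(−1.40) × 264×10^-6 = 1.051×10^-5 mol/kg
α₀ = 1/(1 + K1/[H⁺] + K1K2/[H⁺]²) = 1/(1 + 10^+2.14 + 10^+0.96) = 0.006750
DIC = [CO2*]/α₀ = 1.051×10^-5 / 0.006750 = 1.56 mmol/kg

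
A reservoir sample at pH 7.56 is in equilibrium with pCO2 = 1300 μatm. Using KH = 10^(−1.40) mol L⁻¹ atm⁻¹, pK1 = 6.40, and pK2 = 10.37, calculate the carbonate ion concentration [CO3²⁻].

[CO3²⁻] = 1.16 μmol/L

[CO2*] = KH · pCO2 = 10^(−1.40) × 1300×10^-6 = 5.175×10^-5 mol/L
α₀ = 1/(1 + K1/[H⁺] + K1K2/[H⁺]²) = 1/(1 + 10^+1.16 + 10^-1.65) = 0.06461
DIC = [CO2*]/α₀ = 5.175×10^-5 / 0.06461 = 0.8010 mmol/L
[CO3²⁻] = α₂·DIC; α₂ = 0.001447, so [CO3²⁻] = 0.001447 × 0.8010 = 0.00116 mmol/L = 1.16 μmol/L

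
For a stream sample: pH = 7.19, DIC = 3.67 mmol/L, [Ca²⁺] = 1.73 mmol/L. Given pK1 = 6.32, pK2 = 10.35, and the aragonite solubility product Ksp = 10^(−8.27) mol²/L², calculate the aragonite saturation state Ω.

Ω = 0.720

α₂ = 1 / (1 + [H⁺]/K2 + [H⁺]²/(K1K2)) = 1 / (1 + 10^+3.16 + 10^+2.29)
   = 1 / (1 + 1445.4 + 194.98) = 1/1641.4 = 0.0006092
[CO3²⁻] = α₂ × DIC = 0.0006092 × 3.67 = 0.002236 mmol/L = 2.236 μmol/L
Ksp = 10^(−8.27) = 5.370×10^-9
Ω = [Ca²⁺][CO3²⁻]/Ksp = (1.73×10^-3)(2.236×10^-6) / 5.370×10^-9 = 0.720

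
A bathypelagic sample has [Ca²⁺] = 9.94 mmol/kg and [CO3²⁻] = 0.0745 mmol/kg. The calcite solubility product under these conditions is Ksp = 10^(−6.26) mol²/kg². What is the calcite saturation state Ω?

Ω = 1.35

Ksp = 10^(−6.26) = 5.495×10^-7
Ω = [Ca²⁺][CO3²⁻]/Ksp = (9.94×10^-3)(0.0745×10^-3) / 5.495×10^-7 = 1.35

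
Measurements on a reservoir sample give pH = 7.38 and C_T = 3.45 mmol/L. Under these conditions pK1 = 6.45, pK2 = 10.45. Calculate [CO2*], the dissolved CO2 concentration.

α₀ = 1 / (1 + K1/[H⁺] + K1K2/[H⁺]²) = 1 / (1 + 10^+0.93 + 10^-2.14)
   = 1 / (1 + 8.5114 + 0.0072444) = 1/9.5186 = 0.1051
[CO2*] = α₀ × DIC = 0.1051 × 3.45 = 0.362 mmol/L

[CO2*] = 0.362 mmol/L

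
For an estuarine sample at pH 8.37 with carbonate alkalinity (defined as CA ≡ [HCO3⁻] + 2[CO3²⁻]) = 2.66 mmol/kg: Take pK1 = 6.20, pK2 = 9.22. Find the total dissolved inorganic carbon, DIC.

DIC = 2.38 mmol/kg

CA = [HCO3⁻] + 2[CO3²⁻] = (α₁ + 2α₂)·DIC
At pH 8.37: [H⁺]/K1 = 10^-2.17 = 0.0067608, K2/[H⁺] = 10^-0.85 = 0.14125
α₁ = 1/(1 + 0.0067608 + 0.14125) = 1/1.1480 = 0.8711; α₂ = α₁·K2/[H⁺] = 0.1230
α₁ + 2α₂ = 1.1172
DIC = CA / (α₁ + 2α₂) = 2.66 / 1.1172 = 2.38 mmol/kg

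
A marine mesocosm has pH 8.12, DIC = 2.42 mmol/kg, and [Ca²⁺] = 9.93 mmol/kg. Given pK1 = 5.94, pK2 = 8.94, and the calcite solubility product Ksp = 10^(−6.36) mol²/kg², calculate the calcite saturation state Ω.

Ω = 7.20

α₂ = 1 / (1 + [H⁺]/K2 + [H⁺]²/(K1K2)) = 1 / (1 + 10^+0.82 + 10^-1.36)
   = 1 / (1 + 6.6069 + 0.043652) = 1/7.6506 = 0.1307
[CO3²⁻] = α₂ × DIC = 0.1307 × 2.42 = 0.3163 mmol/kg
Ksp = 10^(−6.36) = 4.365×10^-7
Ω = [Ca²⁺][CO3²⁻]/Ksp = (9.93×10^-3)(3.163×10^-4) / 4.365×10^-7 = 7.20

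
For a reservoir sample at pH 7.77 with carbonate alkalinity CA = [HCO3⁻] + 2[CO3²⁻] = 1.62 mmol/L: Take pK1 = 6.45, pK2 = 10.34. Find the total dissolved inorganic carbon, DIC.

DIC = 1.69 mmol/L

CA = [HCO3⁻] + 2[CO3²⁻] = (α₁ + 2α₂)·DIC
At pH 7.77: [H⁺]/K1 = 10^-1.32 = 0.047863, K2/[H⁺] = 10^-2.57 = 0.0026915
α₁ = 1/(1 + 0.047863 + 0.0026915) = 1/1.0506 = 0.9519; α₂ = α₁·K2/[H⁺] = 0.002562
α₁ + 2α₂ = 0.9570
DIC = CA / (α₁ + 2α₂) = 1.62 / 0.9570 = 1.69 mmol/L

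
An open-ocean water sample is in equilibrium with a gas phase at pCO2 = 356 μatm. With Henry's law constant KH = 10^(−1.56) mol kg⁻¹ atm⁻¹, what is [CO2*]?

[CO2*] = 9.81 μmol/kg

KH = 10^(−1.56) = 2.754×10^-2 mol kg⁻¹ atm⁻¹
[CO2*] = KH · pCO2 = 2.754×10^-2 × 356×10^-6 atm = 9.81×10^-6 mol/kg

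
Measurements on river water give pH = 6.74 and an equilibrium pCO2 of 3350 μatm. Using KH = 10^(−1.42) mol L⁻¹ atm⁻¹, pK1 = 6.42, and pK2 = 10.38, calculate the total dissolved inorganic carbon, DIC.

[CO2*] = KH · pCO2 = 10^(−1.42) × 3350×10^-6 = 1.274×10^-4 mol/L
α₀ = 1/(1 + K1/[H⁺] + K1K2/[H⁺]²) = 1/(1 + 10^+0.32 + 10^-3.32) = 0.3236
DIC = [CO2*]/α₀ = 1.274×10^-4 / 0.3236 = 0.394 mmol/L

DIC = 0.394 mmol/L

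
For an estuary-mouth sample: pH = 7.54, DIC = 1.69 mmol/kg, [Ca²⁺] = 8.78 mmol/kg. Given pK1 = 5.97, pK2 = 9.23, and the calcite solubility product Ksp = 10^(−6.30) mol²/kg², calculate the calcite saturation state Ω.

α₂ = 1 / (1 + [H⁺]/K2 + [H⁺]²/(K1K2)) = 1 / (1 + 10^+1.69 + 10^+0.12)
   = 1 / (1 + 48.978 + 1.3183) = 1/51.296 = 0.01949
[CO3²⁻] = α₂ × DIC = 0.01949 × 1.69 = 0.03295 mmol/kg
Ksp = 10^(−6.30) = 5.012×10^-7
Ω = [Ca²⁺][CO3²⁻]/Ksp = (8.78×10^-3)(3.295×10^-5) / 5.012×10^-7 = 0.577

Ω = 0.577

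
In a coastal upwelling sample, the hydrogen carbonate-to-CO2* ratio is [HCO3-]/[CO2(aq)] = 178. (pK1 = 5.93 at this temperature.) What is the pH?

From K1 = [H⁺][HCO3-]/[CO2(aq)]:  pH = pK1 + log₁₀([HCO3-]/[CO2(aq)])
log₁₀(178) = +2.250
pH = 5.93 + (+2.250) = 8.18

pH = 8.18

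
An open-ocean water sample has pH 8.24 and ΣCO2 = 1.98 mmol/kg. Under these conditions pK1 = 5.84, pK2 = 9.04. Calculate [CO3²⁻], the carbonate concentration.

α₂ = 1 / (1 + [H⁺]/K2 + [H⁺]²/(K1K2)) = 1 / (1 + 10^+0.80 + 10^-1.60)
   = 1 / (1 + 6.3096 + 0.025119) = 1/7.3347 = 0.1363
[CO3²⁻] = α₂ × DIC = 0.1363 × 1.98 = 0.270 mmol/kg

[CO3²⁻] = 0.270 mmol/kg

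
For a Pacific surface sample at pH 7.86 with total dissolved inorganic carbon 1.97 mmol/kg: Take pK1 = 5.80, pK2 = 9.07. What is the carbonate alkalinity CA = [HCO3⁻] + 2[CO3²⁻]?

CA = 2.07 mmol/kg

CA = [HCO3⁻] + 2[CO3²⁻] = (α₁ + 2α₂)·DIC
At pH 7.86: [H⁺]/K1 = 10^-2.06 = 0.0087096, K2/[H⁺] = 10^-1.21 = 0.061660
α₁ = 1/(1 + 0.0087096 + 0.061660) = 1/1.0704 = 0.9343; α₂ = α₁·K2/[H⁺] = 0.05761
α₁ + 2α₂ = 1.0495
CA = 1.0495 × 1.97 = 2.07 mmol/kg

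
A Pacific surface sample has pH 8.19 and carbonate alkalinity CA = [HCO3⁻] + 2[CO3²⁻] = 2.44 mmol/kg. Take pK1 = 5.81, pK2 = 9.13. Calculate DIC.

CA = [HCO3⁻] + 2[CO3²⁻] = (α₁ + 2α₂)·DIC
At pH 8.19: [H⁺]/K1 = 10^-2.38 = 0.0041687, K2/[H⁺] = 10^-0.94 = 0.11482
α₁ = 1/(1 + 0.0041687 + 0.11482) = 1/1.1190 = 0.8937; α₂ = α₁·K2/[H⁺] = 0.1026
α₁ + 2α₂ = 1.0989
DIC = CA / (α₁ + 2α₂) = 2.44 / 1.0989 = 2.22 mmol/kg

DIC = 2.22 mmol/kg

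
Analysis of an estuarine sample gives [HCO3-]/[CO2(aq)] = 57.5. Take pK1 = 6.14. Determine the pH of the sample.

pH = 7.90

From K1 = [H⁺][HCO3-]/[CO2(aq)]:  pH = pK1 + log₁₀([HCO3-]/[CO2(aq)])
log₁₀(57.5) = +1.760
pH = 6.14 + (+1.760) = 7.90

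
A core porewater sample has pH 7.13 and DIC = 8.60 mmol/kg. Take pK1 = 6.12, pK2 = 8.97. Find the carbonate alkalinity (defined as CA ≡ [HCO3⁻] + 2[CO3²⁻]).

CA = 7.96 mmol/kg

CA = [HCO3⁻] + 2[CO3²⁻] = (α₁ + 2α₂)·DIC
At pH 7.13: [H⁺]/K1 = 10^-1.01 = 0.097724, K2/[H⁺] = 10^-1.84 = 0.014454
α₁ = 1/(1 + 0.097724 + 0.014454) = 1/1.1122 = 0.8991; α₂ = α₁·K2/[H⁺] = 0.01300
α₁ + 2α₂ = 0.9251
CA = 0.9251 × 8.60 = 7.96 mmol/kg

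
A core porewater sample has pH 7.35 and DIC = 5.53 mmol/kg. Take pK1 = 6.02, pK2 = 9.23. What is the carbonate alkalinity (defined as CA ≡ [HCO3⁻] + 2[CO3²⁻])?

CA = 5.35 mmol/kg

CA = [HCO3⁻] + 2[CO3²⁻] = (α₁ + 2α₂)·DIC
At pH 7.35: [H⁺]/K1 = 10^-1.33 = 0.046774, K2/[H⁺] = 10^-1.88 = 0.013183
α₁ = 1/(1 + 0.046774 + 0.013183) = 1/1.0600 = 0.9434; α₂ = α₁·K2/[H⁺] = 0.01244
α₁ + 2α₂ = 0.9683
CA = 0.9683 × 5.53 = 5.35 mmol/kg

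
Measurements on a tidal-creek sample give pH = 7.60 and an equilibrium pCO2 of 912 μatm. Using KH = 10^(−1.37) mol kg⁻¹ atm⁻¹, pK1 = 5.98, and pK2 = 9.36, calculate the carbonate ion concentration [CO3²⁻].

[CO2*] = KH · pCO2 = 10^(−1.37) × 912×10^-6 = 3.890×10^-5 mol/kg
α₀ = 1/(1 + K1/[H⁺] + K1K2/[H⁺]²) = 1/(1 + 10^+1.62 + 10^-0.14) = 0.02304
DIC = [CO2*]/α₀ = 3.890×10^-5 / 0.02304 = 1.689 mmol/kg
[CO3²⁻] = α₂·DIC; α₂ = 0.01669, so [CO3²⁻] = 0.01669 × 1.689 = 0.0282 mmol/kg

[CO3²⁻] = 0.0282 mmol/kg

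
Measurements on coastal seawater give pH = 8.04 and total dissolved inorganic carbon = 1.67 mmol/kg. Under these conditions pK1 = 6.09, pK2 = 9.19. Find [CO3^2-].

[CO3²⁻] = 0.109 mmol/kg

α₂ = 1 / (1 + [H⁺]/K2 + [H⁺]²/(K1K2)) = 1 / (1 + 10^+1.15 + 10^-0.80)
   = 1 / (1 + 14.125 + 0.15849) = 1/15.284 = 0.06543
[CO3²⁻] = α₂ × DIC = 0.06543 × 1.67 = 0.109 mmol/kg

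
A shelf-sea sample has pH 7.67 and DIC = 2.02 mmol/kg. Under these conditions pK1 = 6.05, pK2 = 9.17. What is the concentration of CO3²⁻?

[CO3²⁻] = 0.0605 mmol/kg

α₂ = 1 / (1 + [H⁺]/K2 + [H⁺]²/(K1K2)) = 1 / (1 + 10^+1.50 + 10^-0.12)
   = 1 / (1 + 31.623 + 0.75858) = 1/33.381 = 0.02996
[CO3²⁻] = α₂ × DIC = 0.02996 × 2.02 = 0.0605 mmol/kg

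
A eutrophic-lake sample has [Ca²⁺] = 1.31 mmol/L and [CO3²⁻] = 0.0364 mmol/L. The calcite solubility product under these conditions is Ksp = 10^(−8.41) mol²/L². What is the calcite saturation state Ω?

Ω = 12.3

Ksp = 10^(−8.41) = 3.890×10^-9
Ω = [Ca²⁺][CO3²⁻]/Ksp = (1.31×10^-3)(0.0364×10^-3) / 3.890×10^-9 = 12.3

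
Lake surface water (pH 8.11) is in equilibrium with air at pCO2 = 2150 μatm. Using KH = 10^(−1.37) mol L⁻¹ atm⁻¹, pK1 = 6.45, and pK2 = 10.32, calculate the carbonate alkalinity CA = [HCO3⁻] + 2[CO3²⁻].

[CO2*] = KH · pCO2 = 10^(−1.37) × 2150×10^-6 = 9.171×10^-5 mol/L
α₀ = 1/(1 + K1/[H⁺] + K1K2/[H⁺]²) = 1/(1 + 10^+1.66 + 10^-0.55) = 0.02128
DIC = [CO2*]/α₀ = 9.171×10^-5 / 0.02128 = 4.310 mmol/L
CA = (α₁ + 2α₂)·DIC = (0.9727 + 2×0.005998) × 4.310 = 4.24 mmol/L

CA = 4.24 mmol/L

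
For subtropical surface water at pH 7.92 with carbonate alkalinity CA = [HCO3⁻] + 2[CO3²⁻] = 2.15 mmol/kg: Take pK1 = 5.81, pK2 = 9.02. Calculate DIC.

CA = [HCO3⁻] + 2[CO3²⁻] = (α₁ + 2α₂)·DIC
At pH 7.92: [H⁺]/K1 = 10^-2.11 = 0.0077625, K2/[H⁺] = 10^-1.10 = 0.079433
α₁ = 1/(1 + 0.0077625 + 0.079433) = 1/1.0872 = 0.9198; α₂ = α₁·K2/[H⁺] = 0.07306
α₁ + 2α₂ = 1.0659
DIC = CA / (α₁ + 2α₂) = 2.15 / 1.0659 = 2.02 mmol/kg

DIC = 2.02 mmol/kg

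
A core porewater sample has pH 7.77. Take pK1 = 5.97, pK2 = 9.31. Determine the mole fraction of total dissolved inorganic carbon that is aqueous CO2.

α₀ = 0.0152

α₀ = 1 / (1 + K1/[H⁺] + K1K2/[H⁺]²) = 1 / (1 + 10^+1.80 + 10^+0.26)
   = 1 / (1 + 63.096 + 1.8197) = 1/65.915 = 0.01517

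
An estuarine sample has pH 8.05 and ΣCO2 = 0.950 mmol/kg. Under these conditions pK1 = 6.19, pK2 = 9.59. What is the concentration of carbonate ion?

[CO3²⁻] = 0.0263 mmol/kg

α₂ = 1 / (1 + [H⁺]/K2 + [H⁺]²/(K1K2)) = 1 / (1 + 10^+1.54 + 10^-0.32)
   = 1 / (1 + 34.674 + 0.47863) = 1/36.152 = 0.02766
[CO3²⁻] = α₂ × DIC = 0.02766 × 0.950 = 0.0263 mmol/kg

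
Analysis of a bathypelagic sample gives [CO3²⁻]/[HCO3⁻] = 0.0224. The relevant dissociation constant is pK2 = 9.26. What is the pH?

From K2 = [H⁺][CO3²⁻]/[HCO3⁻]:  pH = pK2 + log₁₀([CO3²⁻]/[HCO3⁻])
log₁₀(0.0224) = -1.650
pH = 9.26 + (-1.650) = 7.61

pH = 7.61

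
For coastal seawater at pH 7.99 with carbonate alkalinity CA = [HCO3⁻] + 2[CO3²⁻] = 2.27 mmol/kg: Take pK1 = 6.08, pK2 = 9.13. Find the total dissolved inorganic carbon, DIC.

CA = [HCO3⁻] + 2[CO3²⁻] = (α₁ + 2α₂)·DIC
At pH 7.99: [H⁺]/K1 = 10^-1.91 = 0.012303, K2/[H⁺] = 10^-1.14 = 0.072444
α₁ = 1/(1 + 0.012303 + 0.072444) = 1/1.0847 = 0.9219; α₂ = α₁·K2/[H⁺] = 0.06678
α₁ + 2α₂ = 1.0554
DIC = CA / (α₁ + 2α₂) = 2.27 / 1.0554 = 2.15 mmol/kg

DIC = 2.15 mmol/kg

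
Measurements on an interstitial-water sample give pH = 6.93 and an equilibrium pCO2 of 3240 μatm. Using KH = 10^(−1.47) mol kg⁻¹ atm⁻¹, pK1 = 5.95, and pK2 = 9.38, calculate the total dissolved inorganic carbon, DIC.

DIC = 1.16 mmol/kg

[CO2*] = KH · pCO2 = 10^(−1.47) × 3240×10^-6 = 1.098×10^-4 mol/kg
α₀ = 1/(1 + K1/[H⁺] + K1K2/[H⁺]²) = 1/(1 + 10^+0.98 + 10^-1.47) = 0.09448
DIC = [CO2*]/α₀ = 1.098×10^-4 / 0.09448 = 1.16 mmol/kg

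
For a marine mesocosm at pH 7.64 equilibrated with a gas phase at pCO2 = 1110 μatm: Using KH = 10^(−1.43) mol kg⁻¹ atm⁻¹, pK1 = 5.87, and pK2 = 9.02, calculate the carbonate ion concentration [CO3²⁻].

[CO3²⁻] = 0.101 mmol/kg

[CO2*] = KH · pCO2 = 10^(−1.43) × 1110×10^-6 = 4.124×10^-5 mol/kg
α₀ = 1/(1 + K1/[H⁺] + K1K2/[H⁺]²) = 1/(1 + 10^+1.77 + 10^+0.39) = 0.01604
DIC = [CO2*]/α₀ = 4.124×10^-5 / 0.01604 = 2.571 mmol/kg
[CO3²⁻] = α₂·DIC; α₂ = 0.03938, so [CO3²⁻] = 0.03938 × 2.571 = 0.101 mmol/kg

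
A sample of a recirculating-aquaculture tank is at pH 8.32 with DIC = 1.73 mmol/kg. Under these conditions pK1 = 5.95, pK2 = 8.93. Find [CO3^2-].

α₂ = 1 / (1 + [H⁺]/K2 + [H⁺]²/(K1K2)) = 1 / (1 + 10^+0.61 + 10^-1.76)
   = 1 / (1 + 4.0738 + 0.017378) = 1/5.0912 = 0.1964
[CO3²⁻] = α₂ × DIC = 0.1964 × 1.73 = 0.340 mmol/kg

[CO3²⁻] = 0.340 mmol/kg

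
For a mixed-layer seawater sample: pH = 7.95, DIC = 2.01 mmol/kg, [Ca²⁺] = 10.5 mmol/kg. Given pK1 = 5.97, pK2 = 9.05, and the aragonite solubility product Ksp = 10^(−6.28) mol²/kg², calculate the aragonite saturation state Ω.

α₂ = 1 / (1 + [H⁺]/K2 + [H⁺]²/(K1K2)) = 1 / (1 + 10^+1.10 + 10^-0.88)
   = 1 / (1 + 12.589 + 0.13183) = 1/13.721 = 0.07288
[CO3²⁻] = α₂ × DIC = 0.07288 × 2.01 = 0.1465 mmol/kg
Ksp = 10^(−6.28) = 5.248×10^-7
Ω = [Ca²⁺][CO3²⁻]/Ksp = (10.5×10^-3)(1.465×10^-4) / 5.248×10^-7 = 2.93

Ω = 2.93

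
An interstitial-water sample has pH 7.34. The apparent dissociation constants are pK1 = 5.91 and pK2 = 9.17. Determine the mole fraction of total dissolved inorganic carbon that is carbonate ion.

α₂ = 1 / (1 + [H⁺]/K2 + [H⁺]²/(K1K2)) = 1 / (1 + 10^+1.83 + 10^+0.40)
   = 1 / (1 + 67.608 + 2.5119) = 1/71.120 = 0.01406

α₂ = 0.0141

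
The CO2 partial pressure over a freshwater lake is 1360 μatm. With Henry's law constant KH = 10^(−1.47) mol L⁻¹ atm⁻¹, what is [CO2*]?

[CO2*] = 46.1 μmol/L

KH = 10^(−1.47) = 3.388×10^-2 mol L⁻¹ atm⁻¹
[CO2*] = KH · pCO2 = 3.388×10^-2 × 1360×10^-6 atm = 4.61×10^-5 mol/L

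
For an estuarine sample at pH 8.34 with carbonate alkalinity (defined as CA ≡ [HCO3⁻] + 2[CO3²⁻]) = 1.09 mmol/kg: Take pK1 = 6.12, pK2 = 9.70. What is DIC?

CA = [HCO3⁻] + 2[CO3²⁻] = (α₁ + 2α₂)·DIC
At pH 8.34: [H⁺]/K1 = 10^-2.22 = 0.0060256, K2/[H⁺] = 10^-1.36 = 0.043652
α₁ = 1/(1 + 0.0060256 + 0.043652) = 1/1.0497 = 0.9527; α₂ = α₁·K2/[H⁺] = 0.04159
α₁ + 2α₂ = 1.0358
DIC = CA / (α₁ + 2α₂) = 1.09 / 1.0358 = 1.05 mmol/kg

DIC = 1.05 mmol/kg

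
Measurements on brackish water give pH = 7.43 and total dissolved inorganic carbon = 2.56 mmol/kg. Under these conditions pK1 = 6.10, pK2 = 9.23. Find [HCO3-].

α₁ = 1 / (1 + [H⁺]/K1 + K2/[H⁺]) = 1 / (1 + 10^-1.33 + 10^-1.80)
   = 1 / (1 + 0.046774 + 0.015849) = 1/1.0626 = 0.9411
[HCO3⁻] = α₁ × DIC = 0.9411 × 2.56 = 2.41 mmol/kg

[HCO3⁻] = 2.41 mmol/kg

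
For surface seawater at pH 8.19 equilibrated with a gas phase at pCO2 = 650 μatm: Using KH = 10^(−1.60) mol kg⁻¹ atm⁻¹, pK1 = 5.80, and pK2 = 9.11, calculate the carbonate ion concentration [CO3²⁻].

[CO2*] = KH · pCO2 = 10^(−1.60) × 650×10^-6 = 1.633×10^-5 mol/kg
α₀ = 1/(1 + K1/[H⁺] + K1K2/[H⁺]²) = 1/(1 + 10^+2.39 + 10^+1.47) = 0.003623
DIC = [CO2*]/α₀ = 1.633×10^-5 / 0.003623 = 4.506 mmol/kg
[CO3²⁻] = α₂·DIC; α₂ = 0.1069, so [CO3²⁻] = 0.1069 × 4.506 = 0.482 mmol/kg

[CO3²⁻] = 0.482 mmol/kg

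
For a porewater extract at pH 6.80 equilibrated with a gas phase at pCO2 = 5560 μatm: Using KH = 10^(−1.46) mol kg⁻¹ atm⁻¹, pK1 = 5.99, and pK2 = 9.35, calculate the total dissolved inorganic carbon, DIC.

DIC = 1.44 mmol/kg

[CO2*] = KH · pCO2 = 10^(−1.46) × 5560×10^-6 = 1.928×10^-4 mol/kg
α₀ = 1/(1 + K1/[H⁺] + K1K2/[H⁺]²) = 1/(1 + 10^+0.81 + 10^-1.74) = 0.1338
DIC = [CO2*]/α₀ = 1.928×10^-4 / 0.1338 = 1.44 mmol/kg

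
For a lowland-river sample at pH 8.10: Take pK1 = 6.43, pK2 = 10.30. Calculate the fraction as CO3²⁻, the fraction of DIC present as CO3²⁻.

α₂ = 0.00614

α₂ = 1 / (1 + [H⁺]/K2 + [H⁺]²/(K1K2)) = 1 / (1 + 10^+2.20 + 10^+0.53)
   = 1 / (1 + 158.49 + 3.3884) = 1/162.88 = 0.006140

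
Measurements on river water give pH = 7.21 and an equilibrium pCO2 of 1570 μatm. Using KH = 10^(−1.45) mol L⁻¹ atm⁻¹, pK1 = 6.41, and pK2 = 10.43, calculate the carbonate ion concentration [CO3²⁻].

[CO3²⁻] = 0.212 μmol/L

[CO2*] = KH · pCO2 = 10^(−1.45) × 1570×10^-6 = 5.571×10^-5 mol/L
α₀ = 1/(1 + K1/[H⁺] + K1K2/[H⁺]²) = 1/(1 + 10^+0.80 + 10^-2.42) = 0.1367
DIC = [CO2*]/α₀ = 5.571×10^-5 / 0.1367 = 0.4074 mmol/L
[CO3²⁻] = α₂·DIC; α₂ = 0.0005199, so [CO3²⁻] = 0.0005199 × 0.4074 = 0.000212 mmol/L = 0.212 μmol/L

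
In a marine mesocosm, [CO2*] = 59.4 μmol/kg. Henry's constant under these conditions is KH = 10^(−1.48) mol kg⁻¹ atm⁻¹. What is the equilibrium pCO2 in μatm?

pCO2 = 1790 μatm

KH = 10^(−1.48) = 3.311×10^-2 mol kg⁻¹ atm⁻¹
pCO2 = [CO2*]/KH = 59.4×10^-6 / 3.311×10^-2 = 1.79×10^-3 atm = 1790 μatm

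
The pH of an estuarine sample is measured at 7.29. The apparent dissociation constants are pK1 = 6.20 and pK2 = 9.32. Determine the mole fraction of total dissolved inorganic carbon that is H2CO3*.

α₀ = 0.0745

α₀ = 1 / (1 + K1/[H⁺] + K1K2/[H⁺]²) = 1 / (1 + 10^+1.09 + 10^-0.94)
   = 1 / (1 + 12.303 + 0.11482) = 1/13.418 = 0.07453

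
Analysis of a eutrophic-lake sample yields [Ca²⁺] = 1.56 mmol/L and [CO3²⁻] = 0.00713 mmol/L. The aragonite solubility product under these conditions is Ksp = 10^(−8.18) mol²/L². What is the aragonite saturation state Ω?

Ω = 1.68

Ksp = 10^(−8.18) = 6.607×10^-9
Ω = [Ca²⁺][CO3²⁻]/Ksp = (1.56×10^-3)(0.00713×10^-3) / 6.607×10^-9 = 1.68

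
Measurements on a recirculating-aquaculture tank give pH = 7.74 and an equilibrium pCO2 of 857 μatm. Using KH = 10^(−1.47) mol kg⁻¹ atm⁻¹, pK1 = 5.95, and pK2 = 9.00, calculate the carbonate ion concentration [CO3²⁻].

[CO2*] = KH · pCO2 = 10^(−1.47) × 857×10^-6 = 2.904×10^-5 mol/kg
α₀ = 1/(1 + K1/[H⁺] + K1K2/[H⁺]²) = 1/(1 + 10^+1.79 + 10^+0.53) = 0.01514
DIC = [CO2*]/α₀ = 2.904×10^-5 / 0.01514 = 1.918 mmol/kg
[CO3²⁻] = α₂·DIC; α₂ = 0.05130, so [CO3²⁻] = 0.05130 × 1.918 = 0.0984 mmol/kg

[CO3²⁻] = 0.0984 mmol/kg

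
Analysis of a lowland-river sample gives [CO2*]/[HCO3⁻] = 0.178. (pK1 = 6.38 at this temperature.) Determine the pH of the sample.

From K1 = [H⁺][HCO3⁻]/[CO2*]:  pH = pK1 − log₁₀([CO2*]/[HCO3⁻])
log₁₀(0.178) = -0.750
pH = 6.38 − (-0.750) = 7.13

pH = 7.13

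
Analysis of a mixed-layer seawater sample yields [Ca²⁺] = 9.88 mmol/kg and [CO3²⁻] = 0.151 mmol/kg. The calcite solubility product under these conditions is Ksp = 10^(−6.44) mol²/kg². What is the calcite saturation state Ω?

Ω = 4.11

Ksp = 10^(−6.44) = 3.631×10^-7
Ω = [Ca²⁺][CO3²⁻]/Ksp = (9.88×10^-3)(0.151×10^-3) / 3.631×10^-7 = 4.11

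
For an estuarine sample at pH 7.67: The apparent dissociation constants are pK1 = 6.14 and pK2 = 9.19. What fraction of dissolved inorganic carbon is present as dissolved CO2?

α₀ = 0.0278

α₀ = 1 / (1 + K1/[H⁺] + K1K2/[H⁺]²) = 1 / (1 + 10^+1.53 + 10^+0.01)
   = 1 / (1 + 33.884 + 1.0233) = 1/35.908 = 0.02785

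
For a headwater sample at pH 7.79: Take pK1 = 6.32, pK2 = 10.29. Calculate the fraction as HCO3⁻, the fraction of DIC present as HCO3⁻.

α₁ = 1 / (1 + [H⁺]/K1 + K2/[H⁺]) = 1 / (1 + 10^-1.47 + 10^-2.50)
   = 1 / (1 + 0.033884 + 0.0031623) = 1/1.0370 = 0.9643

α₁ = 0.964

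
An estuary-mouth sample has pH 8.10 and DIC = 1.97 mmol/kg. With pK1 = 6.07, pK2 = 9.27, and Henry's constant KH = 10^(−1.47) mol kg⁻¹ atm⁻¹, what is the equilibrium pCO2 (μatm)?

α₀ = 1 / (1 + K1/[H⁺] + K1K2/[H⁺]²) = 1 / (1 + 10^+2.03 + 10^+0.86)
   = 1 / (1 + 107.15 + 7.2444) = 1/115.40 = 0.008666
[CO2*] = α₀ × DIC = 0.008666 × 1.97 = 0.01707 mmol/kg = 17.07 μmol/kg
pCO2 = [CO2*]/KH = 1.707×10^-5 / 3.388×10^-2 = 504 μatm

pCO2 = 504 μatm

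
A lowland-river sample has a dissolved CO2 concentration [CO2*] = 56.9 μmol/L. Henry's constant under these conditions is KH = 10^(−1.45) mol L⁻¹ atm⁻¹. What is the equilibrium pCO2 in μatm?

pCO2 = 1600 μatm

KH = 10^(−1.45) = 3.548×10^-2 mol L⁻¹ atm⁻¹
pCO2 = [CO2*]/KH = 56.9×10^-6 / 3.548×10^-2 = 1.60×10^-3 atm = 1600 μatm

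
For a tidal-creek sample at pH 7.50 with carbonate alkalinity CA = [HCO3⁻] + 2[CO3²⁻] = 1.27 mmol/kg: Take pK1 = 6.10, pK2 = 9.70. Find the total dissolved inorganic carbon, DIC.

CA = [HCO3⁻] + 2[CO3²⁻] = (α₁ + 2α₂)·DIC
At pH 7.50: [H⁺]/K1 = 10^-1.40 = 0.039811, K2/[H⁺] = 10^-2.20 = 0.0063096
α₁ = 1/(1 + 0.039811 + 0.0063096) = 1/1.0461 = 0.9559; α₂ = α₁·K2/[H⁺] = 0.006031
α₁ + 2α₂ = 0.9680
DIC = CA / (α₁ + 2α₂) = 1.27 / 0.9680 = 1.31 mmol/kg

DIC = 1.31 mmol/kg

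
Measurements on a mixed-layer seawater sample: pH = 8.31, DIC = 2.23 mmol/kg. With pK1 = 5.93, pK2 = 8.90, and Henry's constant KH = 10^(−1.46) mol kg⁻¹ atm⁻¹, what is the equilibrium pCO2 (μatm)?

pCO2 = 213 μatm

α₀ = 1 / (1 + K1/[H⁺] + K1K2/[H⁺]²) = 1 / (1 + 10^+2.38 + 10^+1.79)
   = 1 / (1 + 239.88 + 61.660) = 1/302.54 = 0.003305
[CO2*] = α₀ × DIC = 0.003305 × 2.23 = 0.007371 mmol/kg = 7.371 μmol/kg
pCO2 = [CO2*]/KH = 7.371×10^-6 / 3.467×10^-2 = 213 μatm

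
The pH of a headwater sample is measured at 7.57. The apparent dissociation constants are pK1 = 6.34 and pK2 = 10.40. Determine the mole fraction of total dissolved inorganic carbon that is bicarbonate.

α₁ = 1 / (1 + [H⁺]/K1 + K2/[H⁺]) = 1 / (1 + 10^-1.23 + 10^-2.83)
   = 1 / (1 + 0.058884 + 0.0014791) = 1/1.0604 = 0.9431

α₁ = 0.943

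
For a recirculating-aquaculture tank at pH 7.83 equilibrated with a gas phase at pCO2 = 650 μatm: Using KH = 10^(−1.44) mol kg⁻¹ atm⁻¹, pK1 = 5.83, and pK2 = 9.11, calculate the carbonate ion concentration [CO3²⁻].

[CO2*] = KH · pCO2 = 10^(−1.44) × 650×10^-6 = 2.360×10^-5 mol/kg
α₀ = 1/(1 + K1/[H⁺] + K1K2/[H⁺]²) = 1/(1 + 10^+2.00 + 10^+0.72) = 0.009412
DIC = [CO2*]/α₀ = 2.360×10^-5 / 0.009412 = 2.507 mmol/kg
[CO3²⁻] = α₂·DIC; α₂ = 0.04939, so [CO3²⁻] = 0.04939 × 2.507 = 0.124 mmol/kg

[CO3²⁻] = 0.124 mmol/kg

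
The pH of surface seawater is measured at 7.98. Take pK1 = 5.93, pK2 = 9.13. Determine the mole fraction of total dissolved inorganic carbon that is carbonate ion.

α₂ = 0.0656

α₂ = 1 / (1 + [H⁺]/K2 + [H⁺]²/(K1K2)) = 1 / (1 + 10^+1.15 + 10^-0.90)
   = 1 / (1 + 14.125 + 0.12589) = 1/15.251 = 0.06557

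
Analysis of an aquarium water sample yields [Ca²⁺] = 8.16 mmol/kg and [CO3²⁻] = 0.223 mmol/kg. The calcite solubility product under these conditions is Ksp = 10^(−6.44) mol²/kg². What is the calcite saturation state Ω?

Ksp = 10^(−6.44) = 3.631×10^-7
Ω = [Ca²⁺][CO3²⁻]/Ksp = (8.16×10^-3)(0.223×10^-3) / 3.631×10^-7 = 5.01

Ω = 5.01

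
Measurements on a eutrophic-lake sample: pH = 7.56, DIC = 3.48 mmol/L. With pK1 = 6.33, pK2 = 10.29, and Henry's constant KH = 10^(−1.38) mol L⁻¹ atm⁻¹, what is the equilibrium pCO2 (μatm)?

α₀ = 1 / (1 + K1/[H⁺] + K1K2/[H⁺]²) = 1 / (1 + 10^+1.23 + 10^-1.50)
   = 1 / (1 + 16.982 + 0.031623) = 1/18.014 = 0.05551
[CO2*] = α₀ × DIC = 0.05551 × 3.48 = 0.1932 mmol/L
pCO2 = [CO2*]/KH = 1.932×10^-4 / 4.169×10^-2 = 4630 μatm

pCO2 = 4630 μatm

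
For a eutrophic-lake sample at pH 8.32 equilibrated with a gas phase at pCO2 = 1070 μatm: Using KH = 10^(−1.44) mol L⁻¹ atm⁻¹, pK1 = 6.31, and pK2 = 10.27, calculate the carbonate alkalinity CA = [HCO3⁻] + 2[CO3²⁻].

[CO2*] = KH · pCO2 = 10^(−1.44) × 1070×10^-6 = 3.885×10^-5 mol/L
α₀ = 1/(1 + K1/[H⁺] + K1K2/[H⁺]²) = 1/(1 + 10^+2.01 + 10^+0.06) = 0.009571
DIC = [CO2*]/α₀ = 3.885×10^-5 / 0.009571 = 4.059 mmol/L
CA = (α₁ + 2α₂)·DIC = (0.9794 + 2×0.01099) × 4.059 = 4.06 mmol/L

CA = 4.06 mmol/L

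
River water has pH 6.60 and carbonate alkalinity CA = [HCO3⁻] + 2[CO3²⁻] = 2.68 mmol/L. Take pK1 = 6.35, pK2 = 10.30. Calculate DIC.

CA = [HCO3⁻] + 2[CO3²⁻] = (α₁ + 2α₂)·DIC
At pH 6.60: [H⁺]/K1 = 10^-0.25 = 0.56234, K2/[H⁺] = 10^-3.70 = 0.00019953
α₁ = 1/(1 + 0.56234 + 0.00019953) = 1/1.5625 = 0.6400; α₂ = α₁·K2/[H⁺] = 0.0001277
α₁ + 2α₂ = 0.6402
DIC = CA / (α₁ + 2α₂) = 2.68 / 0.6402 = 4.19 mmol/L

DIC = 4.19 mmol/L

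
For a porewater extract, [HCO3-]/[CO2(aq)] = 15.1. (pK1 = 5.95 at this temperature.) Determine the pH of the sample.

From K1 = [H⁺][HCO3-]/[CO2(aq)]:  pH = pK1 + log₁₀([HCO3-]/[CO2(aq)])
log₁₀(15.1) = +1.179
pH = 5.95 + (+1.179) = 7.13

pH = 7.13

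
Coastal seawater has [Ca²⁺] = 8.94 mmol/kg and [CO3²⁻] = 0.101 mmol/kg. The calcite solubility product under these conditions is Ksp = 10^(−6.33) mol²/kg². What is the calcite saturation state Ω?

Ksp = 10^(−6.33) = 4.677×10^-7
Ω = [Ca²⁺][CO3²⁻]/Ksp = (8.94×10^-3)(0.101×10^-3) / 4.677×10^-7 = 1.93

Ω = 1.93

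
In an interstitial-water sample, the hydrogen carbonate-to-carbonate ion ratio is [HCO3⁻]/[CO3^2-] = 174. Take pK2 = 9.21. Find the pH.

From K2 = [H⁺][CO3^2-]/[HCO3⁻]:  pH = pK2 − log₁₀([HCO3⁻]/[CO3^2-])
log₁₀(174) = +2.241
pH = 9.21 − (+2.241) = 6.97

pH = 6.97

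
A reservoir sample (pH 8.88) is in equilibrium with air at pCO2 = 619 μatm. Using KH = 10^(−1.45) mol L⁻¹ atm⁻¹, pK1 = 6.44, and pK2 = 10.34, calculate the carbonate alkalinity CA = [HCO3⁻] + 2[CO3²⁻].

[CO2*] = KH · pCO2 = 10^(−1.45) × 619×10^-6 = 2.196×10^-5 mol/L
α₀ = 1/(1 + K1/[H⁺] + K1K2/[H⁺]²) = 1/(1 + 10^+2.44 + 10^+0.98) = 0.003497
DIC = [CO2*]/α₀ = 2.196×10^-5 / 0.003497 = 6.281 mmol/L
CA = (α₁ + 2α₂)·DIC = (0.9631 + 2×0.03339) × 6.281 = 6.47 mmol/L

CA = 6.47 mmol/L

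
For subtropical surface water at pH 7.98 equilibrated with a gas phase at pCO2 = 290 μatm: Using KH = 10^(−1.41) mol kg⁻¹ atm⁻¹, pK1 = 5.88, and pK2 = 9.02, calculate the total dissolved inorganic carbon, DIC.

DIC = 1.56 mmol/kg

[CO2*] = KH · pCO2 = 10^(−1.41) × 290×10^-6 = 1.128×10^-5 mol/kg
α₀ = 1/(1 + K1/[H⁺] + K1K2/[H⁺]²) = 1/(1 + 10^+2.10 + 10^+1.06) = 0.007227
DIC = [CO2*]/α₀ = 1.128×10^-5 / 0.007227 = 1.56 mmol/kg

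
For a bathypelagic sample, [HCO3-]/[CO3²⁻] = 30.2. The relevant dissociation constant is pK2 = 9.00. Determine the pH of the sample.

From K2 = [H⁺][CO3²⁻]/[HCO3-]:  pH = pK2 − log₁₀([HCO3-]/[CO3²⁻])
log₁₀(30.2) = +1.480
pH = 9.00 − (+1.480) = 7.52

pH = 7.52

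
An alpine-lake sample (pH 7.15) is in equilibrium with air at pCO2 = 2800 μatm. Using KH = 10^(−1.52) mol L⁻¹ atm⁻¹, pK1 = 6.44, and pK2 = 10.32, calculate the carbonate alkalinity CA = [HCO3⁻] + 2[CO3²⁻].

[CO2*] = KH · pCO2 = 10^(−1.52) × 2800×10^-6 = 8.456×10^-5 mol/L
α₀ = 1/(1 + K1/[H⁺] + K1K2/[H⁺]²) = 1/(1 + 10^+0.71 + 10^-2.46) = 0.1631
DIC = [CO2*]/α₀ = 8.456×10^-5 / 0.1631 = 0.5185 mmol/L
CA = (α₁ + 2α₂)·DIC = (0.8364 + 2×0.0005654) × 0.5185 = 0.434 mmol/L

CA = 0.434 mmol/L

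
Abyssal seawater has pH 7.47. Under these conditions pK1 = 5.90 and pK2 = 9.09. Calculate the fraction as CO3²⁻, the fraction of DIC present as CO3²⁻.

α₂ = 1 / (1 + [H⁺]/K2 + [H⁺]²/(K1K2)) = 1 / (1 + 10^+1.62 + 10^+0.05)
   = 1 / (1 + 41.687 + 1.1220) = 1/43.809 = 0.02283

α₂ = 0.0228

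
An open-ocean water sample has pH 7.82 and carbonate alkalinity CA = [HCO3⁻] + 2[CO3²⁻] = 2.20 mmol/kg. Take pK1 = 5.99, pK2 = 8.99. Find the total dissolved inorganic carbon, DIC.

CA = [HCO3⁻] + 2[CO3²⁻] = (α₁ + 2α₂)·DIC
At pH 7.82: [H⁺]/K1 = 10^-1.83 = 0.014791, K2/[H⁺] = 10^-1.17 = 0.067608
α₁ = 1/(1 + 0.014791 + 0.067608) = 1/1.0824 = 0.9239; α₂ = α₁·K2/[H⁺] = 0.06246
α₁ + 2α₂ = 1.0488
DIC = CA / (α₁ + 2α₂) = 2.20 / 1.0488 = 2.10 mmol/kg

DIC = 2.10 mmol/kg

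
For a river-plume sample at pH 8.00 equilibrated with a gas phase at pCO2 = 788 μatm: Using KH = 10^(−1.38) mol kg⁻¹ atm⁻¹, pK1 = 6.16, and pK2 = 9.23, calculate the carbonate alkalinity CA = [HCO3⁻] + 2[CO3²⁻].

CA = 2.54 mmol/kg

[CO2*] = KH · pCO2 = 10^(−1.38) × 788×10^-6 = 3.285×10^-5 mol/kg
α₀ = 1/(1 + K1/[H⁺] + K1K2/[H⁺]²) = 1/(1 + 10^+1.84 + 10^+0.61) = 0.01347
DIC = [CO2*]/α₀ = 3.285×10^-5 / 0.01347 = 2.439 mmol/kg
CA = (α₁ + 2α₂)·DIC = (0.9317 + 2×0.05486) × 2.439 = 2.54 mmol/kg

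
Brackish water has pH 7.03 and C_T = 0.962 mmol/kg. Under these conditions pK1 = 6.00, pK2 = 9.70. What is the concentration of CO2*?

α₀ = 1 / (1 + K1/[H⁺] + K1K2/[H⁺]²) = 1 / (1 + 10^+1.03 + 10^-1.64)
   = 1 / (1 + 10.715 + 0.022909) = 1/11.738 = 0.08519
[CO2*] = α₀ × DIC = 0.08519 × 0.962 = 0.0820 mmol/kg

[CO2*] = 0.0820 mmol/kg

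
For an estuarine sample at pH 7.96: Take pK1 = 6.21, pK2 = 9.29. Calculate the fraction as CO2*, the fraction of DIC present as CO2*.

α₀ = 1 / (1 + K1/[H⁺] + K1K2/[H⁺]²) = 1 / (1 + 10^+1.75 + 10^+0.42)
   = 1 / (1 + 56.234 + 2.6303) = 1/59.864 = 0.01670

α₀ = 0.0167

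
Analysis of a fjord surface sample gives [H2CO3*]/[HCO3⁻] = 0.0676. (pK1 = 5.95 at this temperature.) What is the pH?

From K1 = [H⁺][HCO3⁻]/[H2CO3*]:  pH = pK1 − log₁₀([H2CO3*]/[HCO3⁻])
log₁₀(0.0676) = -1.170
pH = 5.95 − (-1.170) = 7.12

pH = 7.12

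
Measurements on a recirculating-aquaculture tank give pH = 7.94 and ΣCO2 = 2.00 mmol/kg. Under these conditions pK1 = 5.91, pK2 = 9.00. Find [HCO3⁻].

α₁ = 1 / (1 + [H⁺]/K1 + K2/[H⁺]) = 1 / (1 + 10^-2.03 + 10^-1.06)
   = 1 / (1 + 0.0093325 + 0.087096) = 1/1.0964 = 0.9121
[HCO3⁻] = α₁ × DIC = 0.9121 × 2.00 = 1.82 mmol/kg

[HCO3⁻] = 1.82 mmol/kg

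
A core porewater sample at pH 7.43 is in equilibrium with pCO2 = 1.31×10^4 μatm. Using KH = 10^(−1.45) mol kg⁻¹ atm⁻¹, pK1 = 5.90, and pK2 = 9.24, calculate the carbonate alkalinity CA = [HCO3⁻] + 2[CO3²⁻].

[CO2*] = KH · pCO2 = 10^(−1.45) × 1.31×10^4×10^-6 = 4.648×10^-4 mol/kg
α₀ = 1/(1 + K1/[H⁺] + K1K2/[H⁺]²) = 1/(1 + 10^+1.53 + 10^-0.28) = 0.02824
DIC = [CO2*]/α₀ = 4.648×10^-4 / 0.02824 = 16.46 mmol/kg
CA = (α₁ + 2α₂)·DIC = (0.9569 + 2×0.01482) × 16.46 = 16.2 mmol/kg

CA = 16.2 mmol/kg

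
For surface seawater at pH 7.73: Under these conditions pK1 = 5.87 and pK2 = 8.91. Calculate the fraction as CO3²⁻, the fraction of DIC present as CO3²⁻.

α₂ = 1 / (1 + [H⁺]/K2 + [H⁺]²/(K1K2)) = 1 / (1 + 10^+1.18 + 10^-0.68)
   = 1 / (1 + 15.136 + 0.20893) = 1/16.345 = 0.06118

α₂ = 0.0612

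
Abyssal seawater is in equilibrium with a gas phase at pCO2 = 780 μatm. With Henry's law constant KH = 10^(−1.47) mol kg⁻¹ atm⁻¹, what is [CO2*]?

KH = 10^(−1.47) = 3.388×10^-2 mol kg⁻¹ atm⁻¹
[CO2*] = KH · pCO2 = 3.388×10^-2 × 780×10^-6 atm = 2.64×10^-5 mol/kg

[CO2*] = 26.4 μmol/kg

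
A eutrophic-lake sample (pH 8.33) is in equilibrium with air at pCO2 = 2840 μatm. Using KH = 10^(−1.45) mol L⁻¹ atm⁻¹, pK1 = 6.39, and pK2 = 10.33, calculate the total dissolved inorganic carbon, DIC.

DIC = 8.96 mmol/L

[CO2*] = KH · pCO2 = 10^(−1.45) × 2840×10^-6 = 1.008×10^-4 mol/L
α₀ = 1/(1 + K1/[H⁺] + K1K2/[H⁺]²) = 1/(1 + 10^+1.94 + 10^-0.06) = 0.01124
DIC = [CO2*]/α₀ = 1.008×10^-4 / 0.01124 = 8.96 mmol/L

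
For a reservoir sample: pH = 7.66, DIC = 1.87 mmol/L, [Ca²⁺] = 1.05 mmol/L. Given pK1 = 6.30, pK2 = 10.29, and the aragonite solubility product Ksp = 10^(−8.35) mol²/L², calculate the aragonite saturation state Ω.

Ω = 0.985

α₂ = 1 / (1 + [H⁺]/K2 + [H⁺]²/(K1K2)) = 1 / (1 + 10^+2.63 + 10^+1.27)
   = 1 / (1 + 426.58 + 18.621) = 1/446.20 = 0.002241
[CO3²⁻] = α₂ × DIC = 0.002241 × 1.87 = 0.004191 mmol/L = 4.191 μmol/L
Ksp = 10^(−8.35) = 4.467×10^-9
Ω = [Ca²⁺][CO3²⁻]/Ksp = (1.05×10^-3)(4.191×10^-6) / 4.467×10^-9 = 0.985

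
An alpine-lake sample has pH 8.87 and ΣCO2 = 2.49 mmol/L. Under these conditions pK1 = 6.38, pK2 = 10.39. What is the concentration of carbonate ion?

α₂ = 1 / (1 + [H⁺]/K2 + [H⁺]²/(K1K2)) = 1 / (1 + 10^+1.52 + 10^-0.97)
   = 1 / (1 + 33.113 + 0.10715) = 1/34.220 = 0.02922
[CO3²⁻] = α₂ × DIC = 0.02922 × 2.49 = 0.0728 mmol/L

[CO3²⁻] = 0.0728 mmol/L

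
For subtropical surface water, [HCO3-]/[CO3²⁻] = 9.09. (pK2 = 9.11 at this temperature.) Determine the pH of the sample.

pH = 8.15

From K2 = [H⁺][CO3²⁻]/[HCO3-]:  pH = pK2 − log₁₀([HCO3-]/[CO3²⁻])
log₁₀(9.09) = +0.959
pH = 9.11 − (+0.959) = 8.15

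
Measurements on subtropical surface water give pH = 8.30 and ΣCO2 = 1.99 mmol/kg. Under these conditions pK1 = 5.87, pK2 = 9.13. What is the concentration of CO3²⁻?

α₂ = 1 / (1 + [H⁺]/K2 + [H⁺]²/(K1K2)) = 1 / (1 + 10^+0.83 + 10^-1.60)
   = 1 / (1 + 6.7608 + 0.025119) = 1/7.7859 = 0.1284
[CO3²⁻] = α₂ × DIC = 0.1284 × 1.99 = 0.256 mmol/kg

[CO3²⁻] = 0.256 mmol/kg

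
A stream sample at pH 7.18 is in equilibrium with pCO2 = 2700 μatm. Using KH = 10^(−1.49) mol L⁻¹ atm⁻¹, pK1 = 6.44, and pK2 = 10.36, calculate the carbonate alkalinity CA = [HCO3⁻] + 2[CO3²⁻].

[CO2*] = KH · pCO2 = 10^(−1.49) × 2700×10^-6 = 8.737×10^-5 mol/L
α₀ = 1/(1 + K1/[H⁺] + K1K2/[H⁺]²) = 1/(1 + 10^+0.74 + 10^-2.44) = 0.1539
DIC = [CO2*]/α₀ = 8.737×10^-5 / 0.1539 = 0.5678 mmol/L
CA = (α₁ + 2α₂)·DIC = (0.8456 + 2×0.0005587) × 0.5678 = 0.481 mmol/L

CA = 0.481 mmol/L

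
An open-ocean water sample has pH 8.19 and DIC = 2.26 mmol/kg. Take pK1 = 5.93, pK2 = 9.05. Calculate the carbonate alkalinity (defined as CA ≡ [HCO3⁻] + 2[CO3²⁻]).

CA = 2.52 mmol/kg

CA = [HCO3⁻] + 2[CO3²⁻] = (α₁ + 2α₂)·DIC
At pH 8.19: [H⁺]/K1 = 10^-2.26 = 0.0054954, K2/[H⁺] = 10^-0.86 = 0.13804
α₁ = 1/(1 + 0.0054954 + 0.13804) = 1/1.1435 = 0.8745; α₂ = α₁·K2/[H⁺] = 0.1207
α₁ + 2α₂ = 1.1159
CA = 1.1159 × 2.26 = 2.52 mmol/kg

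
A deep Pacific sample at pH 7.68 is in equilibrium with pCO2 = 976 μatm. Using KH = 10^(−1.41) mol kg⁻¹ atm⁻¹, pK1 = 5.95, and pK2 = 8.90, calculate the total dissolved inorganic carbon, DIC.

DIC = 2.20 mmol/kg

[CO2*] = KH · pCO2 = 10^(−1.41) × 976×10^-6 = 3.797×10^-5 mol/kg
α₀ = 1/(1 + K1/[H⁺] + K1K2/[H⁺]²) = 1/(1 + 10^+1.73 + 10^+0.51) = 0.01726
DIC = [CO2*]/α₀ = 3.797×10^-5 / 0.01726 = 2.20 mmol/kg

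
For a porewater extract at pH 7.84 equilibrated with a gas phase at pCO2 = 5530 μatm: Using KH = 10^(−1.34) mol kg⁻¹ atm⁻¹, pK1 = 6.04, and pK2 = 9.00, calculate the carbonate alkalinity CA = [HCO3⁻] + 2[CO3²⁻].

CA = 18.2 mmol/kg

[CO2*] = KH · pCO2 = 10^(−1.34) × 5530×10^-6 = 2.528×10^-4 mol/kg
α₀ = 1/(1 + K1/[H⁺] + K1K2/[H⁺]²) = 1/(1 + 10^+1.80 + 10^+0.64) = 0.01461
DIC = [CO2*]/α₀ = 2.528×10^-4 / 0.01461 = 17.30 mmol/kg
CA = (α₁ + 2α₂)·DIC = (0.9216 + 2×0.06376) × 17.30 = 18.2 mmol/kg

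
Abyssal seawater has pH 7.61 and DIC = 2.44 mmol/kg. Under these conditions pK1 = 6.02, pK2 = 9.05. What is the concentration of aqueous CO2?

α₀ = 1 / (1 + K1/[H⁺] + K1K2/[H⁺]²) = 1 / (1 + 10^+1.59 + 10^+0.15)
   = 1 / (1 + 38.905 + 1.4125) = 1/41.317 = 0.02420
[CO2*] = α₀ × DIC = 0.02420 × 2.44 = 0.0591 mmol/kg

[CO2*] = 0.0591 mmol/kg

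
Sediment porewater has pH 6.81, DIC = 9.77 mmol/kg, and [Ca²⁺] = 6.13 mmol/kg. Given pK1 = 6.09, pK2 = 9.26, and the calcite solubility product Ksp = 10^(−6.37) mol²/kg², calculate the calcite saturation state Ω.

Ω = 0.417

α₂ = 1 / (1 + [H⁺]/K2 + [H⁺]²/(K1K2)) = 1 / (1 + 10^+2.45 + 10^+1.73)
   = 1 / (1 + 281.84 + 53.703) = 1/336.54 = 0.002971
[CO3²⁻] = α₂ × DIC = 0.002971 × 9.77 = 0.02903 mmol/kg
Ksp = 10^(−6.37) = 4.266×10^-7
Ω = [Ca²⁺][CO3²⁻]/Ksp = (6.13×10^-3)(2.903×10^-5) / 4.266×10^-7 = 0.417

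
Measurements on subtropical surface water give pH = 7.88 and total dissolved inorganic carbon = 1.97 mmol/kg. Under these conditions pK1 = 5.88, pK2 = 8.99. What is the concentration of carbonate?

α₂ = 1 / (1 + [H⁺]/K2 + [H⁺]²/(K1K2)) = 1 / (1 + 10^+1.11 + 10^-0.89)
   = 1 / (1 + 12.882 + 0.12882) = 1/14.011 = 0.07137
[CO3²⁻] = α₂ × DIC = 0.07137 × 1.97 = 0.141 mmol/kg

[CO3²⁻] = 0.141 mmol/kg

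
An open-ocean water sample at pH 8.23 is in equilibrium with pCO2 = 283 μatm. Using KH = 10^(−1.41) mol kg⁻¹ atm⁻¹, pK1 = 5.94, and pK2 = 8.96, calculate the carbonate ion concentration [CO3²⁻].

[CO2*] = KH · pCO2 = 10^(−1.41) × 283×10^-6 = 1.101×10^-5 mol/kg
α₀ = 1/(1 + K1/[H⁺] + K1K2/[H⁺]²) = 1/(1 + 10^+2.29 + 10^+1.56) = 0.004305
DIC = [CO2*]/α₀ = 1.101×10^-5 / 0.004305 = 2.558 mmol/kg
[CO3²⁻] = α₂·DIC; α₂ = 0.1563, so [CO3²⁻] = 0.1563 × 2.558 = 0.400 mmol/kg

[CO3²⁻] = 0.400 mmol/kg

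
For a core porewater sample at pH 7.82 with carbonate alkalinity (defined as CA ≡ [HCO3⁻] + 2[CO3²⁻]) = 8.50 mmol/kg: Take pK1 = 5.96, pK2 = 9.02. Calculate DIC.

CA = [HCO3⁻] + 2[CO3²⁻] = (α₁ + 2α₂)·DIC
At pH 7.82: [H⁺]/K1 = 10^-1.86 = 0.013804, K2/[H⁺] = 10^-1.20 = 0.063096
α₁ = 1/(1 + 0.013804 + 0.063096) = 1/1.0769 = 0.9286; α₂ = α₁·K2/[H⁺] = 0.05859
α₁ + 2α₂ = 1.0458
DIC = CA / (α₁ + 2α₂) = 8.50 / 1.0458 = 8.13 mmol/kg

DIC = 8.13 mmol/kg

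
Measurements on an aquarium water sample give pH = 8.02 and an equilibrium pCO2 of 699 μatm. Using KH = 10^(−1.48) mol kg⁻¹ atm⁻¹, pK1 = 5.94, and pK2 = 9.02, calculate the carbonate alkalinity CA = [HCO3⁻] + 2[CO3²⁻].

CA = 3.34 mmol/kg

[CO2*] = KH · pCO2 = 10^(−1.48) × 699×10^-6 = 2.315×10^-5 mol/kg
α₀ = 1/(1 + K1/[H⁺] + K1K2/[H⁺]²) = 1/(1 + 10^+2.08 + 10^+1.08) = 0.007505
DIC = [CO2*]/α₀ = 2.315×10^-5 / 0.007505 = 3.084 mmol/kg
CA = (α₁ + 2α₂)·DIC = (0.9023 + 2×0.09023) × 3.084 = 3.34 mmol/kg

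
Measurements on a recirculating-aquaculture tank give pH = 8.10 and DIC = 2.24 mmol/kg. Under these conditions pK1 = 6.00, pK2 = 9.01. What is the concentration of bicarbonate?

α₁ = 1 / (1 + [H⁺]/K1 + K2/[H⁺]) = 1 / (1 + 10^-2.10 + 10^-0.91)
   = 1 / (1 + 0.0079433 + 0.12303) = 1/1.1310 = 0.8842
[HCO3⁻] = α₁ × DIC = 0.8842 × 2.24 = 1.98 mmol/kg

[HCO3⁻] = 1.98 mmol/kg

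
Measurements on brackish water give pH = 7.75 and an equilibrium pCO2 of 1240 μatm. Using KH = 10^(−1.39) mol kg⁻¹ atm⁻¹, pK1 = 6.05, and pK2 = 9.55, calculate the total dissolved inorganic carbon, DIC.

DIC = 2.62 mmol/kg

[CO2*] = KH · pCO2 = 10^(−1.39) × 1240×10^-6 = 5.052×10^-5 mol/kg
α₀ = 1/(1 + K1/[H⁺] + K1K2/[H⁺]²) = 1/(1 + 10^+1.70 + 10^-0.10) = 0.01926
DIC = [CO2*]/α₀ = 5.052×10^-5 / 0.01926 = 2.62 mmol/kg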